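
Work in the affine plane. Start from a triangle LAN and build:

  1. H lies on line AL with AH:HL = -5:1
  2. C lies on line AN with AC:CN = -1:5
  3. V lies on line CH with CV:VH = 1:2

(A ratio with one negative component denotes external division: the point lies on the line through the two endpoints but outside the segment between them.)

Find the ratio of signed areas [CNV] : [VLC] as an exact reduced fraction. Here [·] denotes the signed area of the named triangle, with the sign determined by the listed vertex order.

[CNV]:[VLC] = -25

Work in coordinates with L = (0, 0), A = (1, 0), N = (0, 1).
1. H lies on line AL with AH:HL = -5:1 ⇒ H = (-1/4, 0)
2. C lies on line AN with AC:CN = -1:5 ⇒ C = (5/4, -1/4)
3. V lies on line CH with CV:VH = 1:2 ⇒ V = (3/4, -1/6)
2·[CNV] = 25/48, 2·[VLC] = -1/48
[CNV]:[VLC] = 25/48:-1/48 = -25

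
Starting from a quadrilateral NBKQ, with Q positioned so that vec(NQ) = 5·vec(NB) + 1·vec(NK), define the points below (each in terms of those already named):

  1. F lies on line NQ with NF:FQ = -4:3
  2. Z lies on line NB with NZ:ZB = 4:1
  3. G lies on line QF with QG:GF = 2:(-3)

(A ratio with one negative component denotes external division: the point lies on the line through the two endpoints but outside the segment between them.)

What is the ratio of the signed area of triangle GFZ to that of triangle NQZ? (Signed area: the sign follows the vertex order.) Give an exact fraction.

Set N = (0, 0), B = (1, 0), K = (0, 1), Q = (5, 1); any affine frame gives the same invariant.
1. F lies on line NQ with NF:FQ = -4:3 ⇒ F = (20, 4)
2. Z lies on line NB with NZ:ZB = 4:1 ⇒ Z = (4/5, 0)
3. G lies on line QF with QG:GF = 2:(-3) ⇒ G = (-25, -5)
2·[GFZ] = -36/5, 2·[NQZ] = -4/5
[GFZ]:[NQZ] = -36/5:-4/5 = 9

[GFZ]:[NQZ] = 9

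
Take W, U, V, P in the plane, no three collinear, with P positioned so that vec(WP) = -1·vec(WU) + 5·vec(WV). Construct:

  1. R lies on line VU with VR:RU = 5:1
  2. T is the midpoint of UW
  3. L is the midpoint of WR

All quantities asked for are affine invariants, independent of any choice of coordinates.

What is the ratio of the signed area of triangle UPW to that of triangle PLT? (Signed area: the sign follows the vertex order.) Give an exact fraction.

[UPW]:[PLT] = 120/7

Assign W = (0, 0), U = (1, 0), V = (0, 1), P = (-1, 5) — the answer is frame-independent, so this choice is without loss of generality.
1. R lies on line VU with VR:RU = 5:1 ⇒ R = (5/6, 1/6)
2. T is the midpoint of UW ⇒ T = (1/2, 0)
3. L is the midpoint of WR ⇒ L = (5/12, 1/12)
2·[UPW] = 5, 2·[PLT] = 7/24
[UPW]:[PLT] = 5:7/24 = 120/7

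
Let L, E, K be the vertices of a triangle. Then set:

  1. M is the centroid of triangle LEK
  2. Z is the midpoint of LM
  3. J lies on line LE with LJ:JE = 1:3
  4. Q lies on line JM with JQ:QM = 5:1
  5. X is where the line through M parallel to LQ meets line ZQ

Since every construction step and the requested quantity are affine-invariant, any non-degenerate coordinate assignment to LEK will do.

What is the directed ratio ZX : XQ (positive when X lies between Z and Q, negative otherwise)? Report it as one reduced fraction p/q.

ZX:XQ = -1/2

Choose coordinates L = (0, 0), E = (1, 0), K = (0, 1).
1. M is the centroid of triangle LEK ⇒ M = (1/3, 1/3)
2. Z is the midpoint of LM ⇒ Z = (1/6, 1/6)
3. J lies on line LE with LJ:JE = 1:3 ⇒ J = (1/4, 0)
4. Q lies on line JM with JQ:QM = 5:1 ⇒ Q = (23/72, 5/18)
5. X is where the line through M parallel to LQ meets line ZQ ⇒ X = (1/72, 1/18)
X = Z + t·(Q−Z) with t = -1, so ZX:XQ = t:(1−t) = -1:2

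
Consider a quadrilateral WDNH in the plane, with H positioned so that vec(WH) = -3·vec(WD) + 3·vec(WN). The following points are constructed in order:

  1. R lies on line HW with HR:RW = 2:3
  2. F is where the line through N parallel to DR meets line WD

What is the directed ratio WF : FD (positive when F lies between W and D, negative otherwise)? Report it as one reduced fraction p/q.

WF:FD = -14/5

Choose coordinates W = (0, 0), D = (1, 0), N = (0, 1), H = (-3, 3).
1. R lies on line HW with HR:RW = 2:3 ⇒ R = (-9/5, 9/5)
2. F is where the line through N parallel to DR meets line WD ⇒ F = (14/9, 0)
F = W + t·(D−W) with t = 14/9, so WF:FD = t:(1−t) = 14/9:-5/9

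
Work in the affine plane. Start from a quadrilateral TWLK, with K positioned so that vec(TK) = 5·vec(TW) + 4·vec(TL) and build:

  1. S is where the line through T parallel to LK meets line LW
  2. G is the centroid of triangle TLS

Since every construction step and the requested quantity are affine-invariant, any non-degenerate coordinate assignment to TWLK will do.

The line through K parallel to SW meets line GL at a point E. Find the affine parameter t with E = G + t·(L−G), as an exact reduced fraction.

t = 25

Assign T = (0, 0), W = (1, 0), L = (0, 1), K = (5, 4) — the answer is frame-independent, so this choice is without loss of generality.
1. S is where the line through T parallel to LK meets line LW ⇒ S = (5/8, 3/8)
2. G is the centroid of triangle TLS ⇒ G = (5/24, 11/24)
through K parallel to SW: direction (3/8, -3/8); meets GL at E = (-5, 14)
E = G + t·(L−G) with t = 25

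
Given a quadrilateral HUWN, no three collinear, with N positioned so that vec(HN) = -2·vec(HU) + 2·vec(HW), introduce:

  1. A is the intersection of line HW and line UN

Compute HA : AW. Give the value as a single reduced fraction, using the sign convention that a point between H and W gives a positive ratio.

HA:AW = 2

Choose coordinates H = (0, 0), U = (1, 0), W = (0, 1), N = (-2, 2).
1. A is the intersection of line HW and line UN ⇒ A = (0, 2/3)
A = H + t·(W−H) with t = 2/3, so HA:AW = t:(1−t) = 2/3:1/3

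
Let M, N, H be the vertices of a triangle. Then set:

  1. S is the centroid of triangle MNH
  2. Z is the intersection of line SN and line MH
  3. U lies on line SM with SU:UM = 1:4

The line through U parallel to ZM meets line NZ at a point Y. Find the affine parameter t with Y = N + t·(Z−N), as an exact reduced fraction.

Assign M = (0, 0), N = (1, 0), H = (0, 1) — the answer is frame-independent, so this choice is without loss of generality.
1. S is the centroid of triangle MNH ⇒ S = (1/3, 1/3)
2. Z is the intersection of line SN and line MH ⇒ Z = (0, 1/2)
3. U lies on line SM with SU:UM = 1:4 ⇒ U = (4/15, 4/15)
through U parallel to ZM: direction (0, -1/2); meets NZ at Y = (4/15, 11/30)
Y = N + t·(Z−N) with t = 11/15

t = 11/15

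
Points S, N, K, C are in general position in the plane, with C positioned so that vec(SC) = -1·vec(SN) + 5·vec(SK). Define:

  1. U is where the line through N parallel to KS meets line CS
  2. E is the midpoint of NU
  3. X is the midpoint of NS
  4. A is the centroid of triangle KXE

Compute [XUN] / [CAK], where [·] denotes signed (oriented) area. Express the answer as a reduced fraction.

Assign S = (0, 0), N = (1, 0), K = (0, 1), C = (-1, 5) — the answer is frame-independent, so this choice is without loss of generality.
1. U is where the line through N parallel to KS meets line CS ⇒ U = (1, -5)
2. E is the midpoint of NU ⇒ E = (1, -5/2)
3. X is the midpoint of NS ⇒ X = (1/2, 0)
4. A is the centroid of triangle KXE ⇒ A = (1/2, -1/2)
2·[XUN] = 5/2, 2·[CAK] = -1/2
[XUN]:[CAK] = 5/2:-1/2 = -5

[XUN]:[CAK] = -5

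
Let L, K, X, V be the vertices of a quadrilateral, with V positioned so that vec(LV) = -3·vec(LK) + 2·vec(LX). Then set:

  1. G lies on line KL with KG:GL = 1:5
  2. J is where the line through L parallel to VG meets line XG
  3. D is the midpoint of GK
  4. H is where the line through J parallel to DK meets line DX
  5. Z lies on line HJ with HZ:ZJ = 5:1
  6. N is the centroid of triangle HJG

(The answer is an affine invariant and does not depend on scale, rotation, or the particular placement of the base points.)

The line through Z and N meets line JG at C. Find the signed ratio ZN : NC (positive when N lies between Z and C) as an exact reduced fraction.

Work in coordinates with L = (0, 0), K = (1, 0), X = (0, 1), V = (-3, 2).
1. G lies on line KL with KG:GL = 1:5 ⇒ G = (5/6, 0)
2. J is where the line through L parallel to VG meets line XG ⇒ J = (115/78, -10/13)
3. D is the midpoint of GK ⇒ D = (11/12, 0)
4. H is where the line through J parallel to DK meets line DX ⇒ H = (253/156, -10/13)
5. Z lies on line HJ with HZ:ZJ = 5:1 ⇒ Z = (1403/936, -10/13)
6. N is the centroid of triangle HJG ⇒ N = (613/468, -20/39)
line ZN meets JG at C = (395/234, -40/39)
N = Z + t·(C−Z) with t = -1, so ZN:NC = -1:2

ZN:NC = -1/2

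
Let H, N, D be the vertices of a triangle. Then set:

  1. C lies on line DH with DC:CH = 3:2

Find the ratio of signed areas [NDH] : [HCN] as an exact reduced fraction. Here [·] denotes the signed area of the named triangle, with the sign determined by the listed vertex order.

Choose coordinates H = (0, 0), N = (1, 0), D = (0, 1).
1. C lies on line DH with DC:CH = 3:2 ⇒ C = (0, 2/5)
2·[NDH] = 1, 2·[HCN] = -2/5
[NDH]:[HCN] = 1:-2/5 = -5/2

[NDH]:[HCN] = -5/2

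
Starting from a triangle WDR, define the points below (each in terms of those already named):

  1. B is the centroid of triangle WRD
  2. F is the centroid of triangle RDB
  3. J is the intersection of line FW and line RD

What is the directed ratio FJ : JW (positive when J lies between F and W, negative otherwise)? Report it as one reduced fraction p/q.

Assign W = (0, 0), D = (1, 0), R = (0, 1) — the answer is frame-independent, so this choice is without loss of generality.
1. B is the centroid of triangle WRD ⇒ B = (1/3, 1/3)
2. F is the centroid of triangle RDB ⇒ F = (4/9, 4/9)
3. J is the intersection of line FW and line RD ⇒ J = (1/2, 1/2)
J = F + t·(W−F) with t = -1/8, so FJ:JW = t:(1−t) = -1/8:9/8

FJ:JW = -1/9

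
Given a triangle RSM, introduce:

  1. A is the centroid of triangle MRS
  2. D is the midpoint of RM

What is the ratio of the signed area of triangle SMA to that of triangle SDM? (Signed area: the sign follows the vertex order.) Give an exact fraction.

Set R = (0, 0), S = (1, 0), M = (0, 1); any affine frame gives the same invariant.
1. A is the centroid of triangle MRS ⇒ A = (1/3, 1/3)
2. D is the midpoint of RM ⇒ D = (0, 1/2)
2·[SMA] = 1/3, 2·[SDM] = -1/2
[SMA]:[SDM] = 1/3:-1/2 = -2/3

[SMA]:[SDM] = -2/3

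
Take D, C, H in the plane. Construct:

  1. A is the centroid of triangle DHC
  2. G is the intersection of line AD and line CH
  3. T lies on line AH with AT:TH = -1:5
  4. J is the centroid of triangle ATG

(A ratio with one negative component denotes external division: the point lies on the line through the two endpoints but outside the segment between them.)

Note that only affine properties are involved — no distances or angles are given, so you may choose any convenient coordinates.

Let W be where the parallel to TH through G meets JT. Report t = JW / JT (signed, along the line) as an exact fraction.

t = -2

Set D = (0, 0), C = (1, 0), H = (0, 1); any affine frame gives the same invariant.
1. A is the centroid of triangle DHC ⇒ A = (1/3, 1/3)
2. G is the intersection of line AD and line CH ⇒ G = (1/2, 1/2)
3. T lies on line AH with AT:TH = -1:5 ⇒ T = (5/12, 1/6)
4. J is the centroid of triangle ATG ⇒ J = (5/12, 1/3)
through G parallel to TH: direction (-5/12, 5/6); meets JT at W = (5/12, 2/3)
W = J + t·(T−J) with t = -2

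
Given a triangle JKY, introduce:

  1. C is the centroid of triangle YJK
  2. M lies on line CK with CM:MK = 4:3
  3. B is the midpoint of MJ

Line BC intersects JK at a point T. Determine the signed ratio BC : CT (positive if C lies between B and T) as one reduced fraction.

BC:CT = -11/14

Set J = (0, 0), K = (1, 0), Y = (0, 1); any affine frame gives the same invariant.
1. C is the centroid of triangle YJK ⇒ C = (1/3, 1/3)
2. M lies on line CK with CM:MK = 4:3 ⇒ M = (5/7, 1/7)
3. B is the midpoint of MJ ⇒ B = (5/14, 1/14)
line BC meets JK at T = (4/11, 0)
C = B + t·(T−B) with t = -11/3, so BC:CT = -11/3:14/3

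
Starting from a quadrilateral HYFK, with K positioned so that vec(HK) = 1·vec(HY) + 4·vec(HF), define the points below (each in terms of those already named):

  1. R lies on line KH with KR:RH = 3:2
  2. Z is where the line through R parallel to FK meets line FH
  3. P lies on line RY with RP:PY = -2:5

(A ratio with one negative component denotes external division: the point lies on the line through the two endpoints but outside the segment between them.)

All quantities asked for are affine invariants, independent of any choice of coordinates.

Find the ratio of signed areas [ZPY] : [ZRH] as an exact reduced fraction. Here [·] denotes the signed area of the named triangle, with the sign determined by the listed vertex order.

[ZPY]:[ZRH] = 85/6

Set H = (0, 0), Y = (1, 0), F = (0, 1), K = (1, 4); any affine frame gives the same invariant.
1. R lies on line KH with KR:RH = 3:2 ⇒ R = (2/5, 8/5)
2. Z is where the line through R parallel to FK meets line FH ⇒ Z = (0, 2/5)
3. P lies on line RY with RP:PY = -2:5 ⇒ P = (0, 8/3)
2·[ZPY] = -34/15, 2·[ZRH] = -4/25
[ZPY]:[ZRH] = -34/15:-4/25 = 85/6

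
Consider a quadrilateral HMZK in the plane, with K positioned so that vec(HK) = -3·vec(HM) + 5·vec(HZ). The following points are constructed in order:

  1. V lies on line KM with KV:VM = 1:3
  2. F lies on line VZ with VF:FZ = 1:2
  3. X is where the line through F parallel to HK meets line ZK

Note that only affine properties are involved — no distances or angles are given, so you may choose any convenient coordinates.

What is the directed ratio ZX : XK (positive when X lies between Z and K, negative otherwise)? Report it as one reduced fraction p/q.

Work in coordinates with H = (0, 0), M = (1, 0), Z = (0, 1), K = (-3, 5).
1. V lies on line KM with KV:VM = 1:3 ⇒ V = (-2, 15/4)
2. F lies on line VZ with VF:FZ = 1:2 ⇒ F = (-4/3, 17/6)
3. X is where the line through F parallel to HK meets line ZK ⇒ X = (-7/6, 23/9)
X = Z + t·(K−Z) with t = 7/18, so ZX:XK = t:(1−t) = 7/18:11/18

ZX:XK = 7/11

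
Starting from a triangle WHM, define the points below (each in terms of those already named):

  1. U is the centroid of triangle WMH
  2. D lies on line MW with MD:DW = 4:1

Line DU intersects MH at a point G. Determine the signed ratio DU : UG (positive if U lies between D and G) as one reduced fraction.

DU:UG = 7/5

Work in coordinates with W = (0, 0), H = (1, 0), M = (0, 1).
1. U is the centroid of triangle WMH ⇒ U = (1/3, 1/3)
2. D lies on line MW with MD:DW = 4:1 ⇒ D = (0, 1/5)
line DU meets MH at G = (4/7, 3/7)
U = D + t·(G−D) with t = 7/12, so DU:UG = 7/12:5/12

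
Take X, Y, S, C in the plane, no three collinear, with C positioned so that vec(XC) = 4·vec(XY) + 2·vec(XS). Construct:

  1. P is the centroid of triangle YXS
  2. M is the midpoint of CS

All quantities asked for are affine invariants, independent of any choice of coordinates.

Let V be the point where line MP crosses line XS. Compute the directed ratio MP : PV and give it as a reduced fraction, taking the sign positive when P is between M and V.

Assign X = (0, 0), Y = (1, 0), S = (0, 1), C = (4, 2) — the answer is frame-independent, so this choice is without loss of generality.
1. P is the centroid of triangle YXS ⇒ P = (1/3, 1/3)
2. M is the midpoint of CS ⇒ M = (2, 3/2)
line MP meets XS at V = (0, 1/10)
P = M + t·(V−M) with t = 5/6, so MP:PV = 5/6:1/6

MP:PV = 5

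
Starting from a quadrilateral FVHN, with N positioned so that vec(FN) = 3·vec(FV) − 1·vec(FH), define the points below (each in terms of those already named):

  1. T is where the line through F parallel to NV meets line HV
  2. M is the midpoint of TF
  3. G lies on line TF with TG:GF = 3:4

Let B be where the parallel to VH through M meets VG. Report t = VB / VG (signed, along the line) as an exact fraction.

Assign F = (0, 0), V = (1, 0), H = (0, 1), N = (3, -1) — the answer is frame-independent, so this choice is without loss of generality.
1. T is where the line through F parallel to NV meets line HV ⇒ T = (2, -1)
2. M is the midpoint of TF ⇒ M = (1, -1/2)
3. G lies on line TF with TG:GF = 3:4 ⇒ G = (8/7, -4/7)
through M parallel to VH: direction (-1, 1); meets VG at B = (7/6, -2/3)
B = V + t·(G−V) with t = 7/6

t = 7/6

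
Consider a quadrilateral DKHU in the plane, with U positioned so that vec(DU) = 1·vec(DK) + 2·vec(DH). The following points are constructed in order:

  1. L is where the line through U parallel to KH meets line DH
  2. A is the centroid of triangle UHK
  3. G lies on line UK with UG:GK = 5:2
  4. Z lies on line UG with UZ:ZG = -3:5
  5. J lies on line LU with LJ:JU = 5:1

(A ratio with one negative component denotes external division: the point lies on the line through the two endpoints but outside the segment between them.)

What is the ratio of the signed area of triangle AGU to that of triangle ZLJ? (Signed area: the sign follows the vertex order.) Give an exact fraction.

Choose coordinates D = (0, 0), K = (1, 0), H = (0, 1), U = (1, 2).
1. L is where the line through U parallel to KH meets line DH ⇒ L = (0, 3)
2. A is the centroid of triangle UHK ⇒ A = (2/3, 1)
3. G lies on line UK with UG:GK = 5:2 ⇒ G = (1, 4/7)
4. Z lies on line UG with UZ:ZG = -3:5 ⇒ Z = (1, 29/7)
5. J lies on line LU with LJ:JU = 5:1 ⇒ J = (5/6, 13/6)
2·[AGU] = 10/21, 2·[ZLJ] = 25/14
[AGU]:[ZLJ] = 10/21:25/14 = 4/15

[AGU]:[ZLJ] = 4/15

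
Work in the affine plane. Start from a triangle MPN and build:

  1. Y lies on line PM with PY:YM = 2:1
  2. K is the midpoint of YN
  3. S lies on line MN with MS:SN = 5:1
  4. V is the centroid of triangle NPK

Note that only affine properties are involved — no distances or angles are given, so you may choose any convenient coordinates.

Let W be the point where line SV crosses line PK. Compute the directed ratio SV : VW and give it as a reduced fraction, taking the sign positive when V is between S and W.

Set M = (0, 0), P = (1, 0), N = (0, 1); any affine frame gives the same invariant.
1. Y lies on line PM with PY:YM = 2:1 ⇒ Y = (1/3, 0)
2. K is the midpoint of YN ⇒ K = (1/6, 1/2)
3. S lies on line MN with MS:SN = 5:1 ⇒ S = (0, 5/6)
4. V is the centroid of triangle NPK ⇒ V = (7/18, 1/2)
line SV meets PK at W = (49/54, 1/18)
V = S + t·(W−S) with t = 3/7, so SV:VW = 3/7:4/7

SV:VW = 3/4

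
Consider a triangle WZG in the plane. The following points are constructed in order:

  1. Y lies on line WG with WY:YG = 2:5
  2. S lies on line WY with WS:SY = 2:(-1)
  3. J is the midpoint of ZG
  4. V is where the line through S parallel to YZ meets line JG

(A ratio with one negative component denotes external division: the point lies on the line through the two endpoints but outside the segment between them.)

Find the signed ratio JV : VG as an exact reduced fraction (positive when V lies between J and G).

Set W = (0, 0), Z = (1, 0), G = (0, 1); any affine frame gives the same invariant.
1. Y lies on line WG with WY:YG = 2:5 ⇒ Y = (0, 2/7)
2. S lies on line WY with WS:SY = 2:(-1) ⇒ S = (0, 4/7)
3. J is the midpoint of ZG ⇒ J = (1/2, 1/2)
4. V is where the line through S parallel to YZ meets line JG ⇒ V = (3/5, 2/5)
V = J + t·(G−J) with t = -1/5, so JV:VG = t:(1−t) = -1/5:6/5

JV:VG = -1/6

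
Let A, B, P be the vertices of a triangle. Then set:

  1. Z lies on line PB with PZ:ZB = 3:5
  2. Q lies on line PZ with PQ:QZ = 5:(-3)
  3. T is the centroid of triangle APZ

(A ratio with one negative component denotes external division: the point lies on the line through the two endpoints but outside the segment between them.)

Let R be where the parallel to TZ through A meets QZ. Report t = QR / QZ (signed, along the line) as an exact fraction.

t = 1/3

Work in coordinates with A = (0, 0), B = (1, 0), P = (0, 1).
1. Z lies on line PB with PZ:ZB = 3:5 ⇒ Z = (3/8, 5/8)
2. Q lies on line PZ with PQ:QZ = 5:(-3) ⇒ Q = (15/16, 1/16)
3. T is the centroid of triangle APZ ⇒ T = (1/8, 13/24)
through A parallel to TZ: direction (1/4, 1/12); meets QZ at R = (3/4, 1/4)
R = Q + t·(Z−Q) with t = 1/3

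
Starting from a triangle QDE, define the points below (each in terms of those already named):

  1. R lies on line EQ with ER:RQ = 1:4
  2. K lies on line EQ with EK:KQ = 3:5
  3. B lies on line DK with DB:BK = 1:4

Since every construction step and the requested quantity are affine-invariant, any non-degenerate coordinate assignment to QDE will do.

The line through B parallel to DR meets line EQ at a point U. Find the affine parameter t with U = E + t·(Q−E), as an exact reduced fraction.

t = 47/200

Assign Q = (0, 0), D = (1, 0), E = (0, 1) — the answer is frame-independent, so this choice is without loss of generality.
1. R lies on line EQ with ER:RQ = 1:4 ⇒ R = (0, 4/5)
2. K lies on line EQ with EK:KQ = 3:5 ⇒ K = (0, 5/8)
3. B lies on line DK with DB:BK = 1:4 ⇒ B = (4/5, 1/8)
through B parallel to DR: direction (-1, 4/5); meets EQ at U = (0, 153/200)
U = E + t·(Q−E) with t = 47/200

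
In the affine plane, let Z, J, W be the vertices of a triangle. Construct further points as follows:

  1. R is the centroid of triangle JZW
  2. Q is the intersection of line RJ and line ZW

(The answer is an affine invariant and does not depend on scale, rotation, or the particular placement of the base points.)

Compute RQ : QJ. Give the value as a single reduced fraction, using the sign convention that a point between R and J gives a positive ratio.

Set Z = (0, 0), J = (1, 0), W = (0, 1); any affine frame gives the same invariant.
1. R is the centroid of triangle JZW ⇒ R = (1/3, 1/3)
2. Q is the intersection of line RJ and line ZW ⇒ Q = (0, 1/2)
Q = R + t·(J−R) with t = -1/2, so RQ:QJ = t:(1−t) = -1/2:3/2

RQ:QJ = -1/3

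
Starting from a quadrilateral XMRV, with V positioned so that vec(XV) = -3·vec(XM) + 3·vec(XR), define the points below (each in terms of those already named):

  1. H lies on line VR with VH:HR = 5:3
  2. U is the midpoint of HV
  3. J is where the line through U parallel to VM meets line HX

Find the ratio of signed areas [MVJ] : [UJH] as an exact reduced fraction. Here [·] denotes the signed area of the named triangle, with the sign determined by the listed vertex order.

[MVJ]:[UJH] = -58/15

Choose coordinates X = (0, 0), M = (1, 0), R = (0, 1), V = (-3, 3).
1. H lies on line VR with VH:HR = 5:3 ⇒ H = (-9/8, 7/4)
2. U is the midpoint of HV ⇒ U = (-33/16, 19/8)
3. J is where the line through U parallel to VM meets line HX ⇒ J = (-477/464, 371/232)
2·[MVJ] = -5/16, 2·[UJH] = 75/928
[MVJ]:[UJH] = -5/16:75/928 = -58/15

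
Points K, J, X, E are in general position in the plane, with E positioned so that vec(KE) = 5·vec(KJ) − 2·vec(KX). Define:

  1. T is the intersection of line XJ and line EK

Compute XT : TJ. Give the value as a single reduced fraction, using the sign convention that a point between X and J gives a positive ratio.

XT:TJ = -5/2

Assign K = (0, 0), J = (1, 0), X = (0, 1), E = (5, -2) — the answer is frame-independent, so this choice is without loss of generality.
1. T is the intersection of line XJ and line EK ⇒ T = (5/3, -2/3)
T = X + t·(J−X) with t = 5/3, so XT:TJ = t:(1−t) = 5/3:-2/3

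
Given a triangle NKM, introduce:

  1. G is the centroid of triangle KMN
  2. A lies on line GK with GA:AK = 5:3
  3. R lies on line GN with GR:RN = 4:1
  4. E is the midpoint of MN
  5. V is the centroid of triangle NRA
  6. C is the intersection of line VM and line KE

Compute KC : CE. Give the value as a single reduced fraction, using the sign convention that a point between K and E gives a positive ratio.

Set N = (0, 0), K = (1, 0), M = (0, 1); any affine frame gives the same invariant.
1. G is the centroid of triangle KMN ⇒ G = (1/3, 1/3)
2. A lies on line GK with GA:AK = 5:3 ⇒ A = (3/4, 1/8)
3. R lies on line GN with GR:RN = 4:1 ⇒ R = (1/15, 1/15)
4. E is the midpoint of MN ⇒ E = (0, 1/2)
5. V is the centroid of triangle NRA ⇒ V = (49/180, 23/360)
6. C is the intersection of line VM and line KE ⇒ C = (49/288, 239/576)
C = K + t·(E−K) with t = 239/288, so KC:CE = t:(1−t) = 239/288:49/288

KC:CE = 239/49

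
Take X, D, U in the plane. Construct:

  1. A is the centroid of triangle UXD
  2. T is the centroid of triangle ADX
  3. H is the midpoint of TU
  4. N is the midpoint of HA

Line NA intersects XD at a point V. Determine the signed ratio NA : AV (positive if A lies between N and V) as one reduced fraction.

NA:AV = 1/3

Assign X = (0, 0), D = (1, 0), U = (0, 1) — the answer is frame-independent, so this choice is without loss of generality.
1. A is the centroid of triangle UXD ⇒ A = (1/3, 1/3)
2. T is the centroid of triangle ADX ⇒ T = (4/9, 1/9)
3. H is the midpoint of TU ⇒ H = (2/9, 5/9)
4. N is the midpoint of HA ⇒ N = (5/18, 4/9)
line NA meets XD at V = (1/2, 0)
A = N + t·(V−N) with t = 1/4, so NA:AV = 1/4:3/4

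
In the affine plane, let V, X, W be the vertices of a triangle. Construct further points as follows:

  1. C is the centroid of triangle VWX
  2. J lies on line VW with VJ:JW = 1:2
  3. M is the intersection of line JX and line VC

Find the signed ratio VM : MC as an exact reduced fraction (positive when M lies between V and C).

VM:MC = 3

Assign V = (0, 0), X = (1, 0), W = (0, 1) — the answer is frame-independent, so this choice is without loss of generality.
1. C is the centroid of triangle VWX ⇒ C = (1/3, 1/3)
2. J lies on line VW with VJ:JW = 1:2 ⇒ J = (0, 1/3)
3. M is the intersection of line JX and line VC ⇒ M = (1/4, 1/4)
M = V + t·(C−V) with t = 3/4, so VM:MC = t:(1−t) = 3/4:1/4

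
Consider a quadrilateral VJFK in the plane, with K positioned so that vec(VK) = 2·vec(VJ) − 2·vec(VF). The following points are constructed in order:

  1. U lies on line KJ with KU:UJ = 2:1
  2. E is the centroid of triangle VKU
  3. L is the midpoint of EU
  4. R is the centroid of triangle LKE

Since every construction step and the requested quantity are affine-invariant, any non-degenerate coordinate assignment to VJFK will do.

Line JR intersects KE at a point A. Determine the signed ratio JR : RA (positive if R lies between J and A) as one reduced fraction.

Assign V = (0, 0), J = (1, 0), F = (0, 1), K = (2, -2) — the answer is frame-independent, so this choice is without loss of generality.
1. U lies on line KJ with KU:UJ = 2:1 ⇒ U = (4/3, -2/3)
2. E is the centroid of triangle VKU ⇒ E = (10/9, -8/9)
3. L is the midpoint of EU ⇒ L = (11/9, -7/9)
4. R is the centroid of triangle LKE ⇒ R = (13/9, -11/9)
line JR meets KE at A = (3/2, -11/8)
R = J + t·(A−J) with t = 8/9, so JR:RA = 8/9:1/9

JR:RA = 8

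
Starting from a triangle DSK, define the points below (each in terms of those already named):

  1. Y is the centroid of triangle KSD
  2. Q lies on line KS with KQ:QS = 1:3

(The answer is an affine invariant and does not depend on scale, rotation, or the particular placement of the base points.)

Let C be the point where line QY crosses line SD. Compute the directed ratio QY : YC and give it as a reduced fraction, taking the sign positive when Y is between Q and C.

Work in coordinates with D = (0, 0), S = (1, 0), K = (0, 1).
1. Y is the centroid of triangle KSD ⇒ Y = (1/3, 1/3)
2. Q lies on line KS with KQ:QS = 1:3 ⇒ Q = (1/4, 3/4)
line QY meets SD at C = (2/5, 0)
Y = Q + t·(C−Q) with t = 5/9, so QY:YC = 5/9:4/9

QY:YC = 5/4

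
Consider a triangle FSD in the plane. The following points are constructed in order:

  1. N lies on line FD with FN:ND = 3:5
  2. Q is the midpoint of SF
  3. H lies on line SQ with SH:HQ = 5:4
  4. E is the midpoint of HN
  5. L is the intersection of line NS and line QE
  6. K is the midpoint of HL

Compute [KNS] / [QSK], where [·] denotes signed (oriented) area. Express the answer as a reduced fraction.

Choose coordinates F = (0, 0), S = (1, 0), D = (0, 1).
1. N lies on line FD with FN:ND = 3:5 ⇒ N = (0, 3/8)
2. Q is the midpoint of SF ⇒ Q = (1/2, 0)
3. H lies on line SQ with SH:HQ = 5:4 ⇒ H = (13/18, 0)
4. E is the midpoint of HN ⇒ E = (13/36, 3/16)
5. L is the intersection of line NS and line QE ⇒ L = (4/13, 27/104)
6. K is the midpoint of HL ⇒ K = (241/468, 27/208)
2·[KNS] = -5/96, 2·[QSK] = 27/416
[KNS]:[QSK] = -5/96:27/416 = -65/81

[KNS]:[QSK] = -65/81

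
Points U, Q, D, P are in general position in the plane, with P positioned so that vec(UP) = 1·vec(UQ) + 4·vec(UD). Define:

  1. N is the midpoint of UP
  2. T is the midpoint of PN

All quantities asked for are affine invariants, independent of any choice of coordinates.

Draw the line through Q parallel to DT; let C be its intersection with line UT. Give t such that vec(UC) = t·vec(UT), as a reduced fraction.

t = -8/3

Work in coordinates with U = (0, 0), Q = (1, 0), D = (0, 1), P = (1, 4).
1. N is the midpoint of UP ⇒ N = (1/2, 2)
2. T is the midpoint of PN ⇒ T = (3/4, 3)
through Q parallel to DT: direction (3/4, 2); meets UT at C = (-2, -8)
C = U + t·(T−U) with t = -8/3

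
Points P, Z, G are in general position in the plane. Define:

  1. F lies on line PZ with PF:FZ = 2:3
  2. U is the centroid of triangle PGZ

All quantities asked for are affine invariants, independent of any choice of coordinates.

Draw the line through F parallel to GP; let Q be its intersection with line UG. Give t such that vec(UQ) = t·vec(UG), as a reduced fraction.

Assign P = (0, 0), Z = (1, 0), G = (0, 1) — the answer is frame-independent, so this choice is without loss of generality.
1. F lies on line PZ with PF:FZ = 2:3 ⇒ F = (2/5, 0)
2. U is the centroid of triangle PGZ ⇒ U = (1/3, 1/3)
through F parallel to GP: direction (0, -1); meets UG at Q = (2/5, 1/5)
Q = U + t·(G−U) with t = -1/5

t = -1/5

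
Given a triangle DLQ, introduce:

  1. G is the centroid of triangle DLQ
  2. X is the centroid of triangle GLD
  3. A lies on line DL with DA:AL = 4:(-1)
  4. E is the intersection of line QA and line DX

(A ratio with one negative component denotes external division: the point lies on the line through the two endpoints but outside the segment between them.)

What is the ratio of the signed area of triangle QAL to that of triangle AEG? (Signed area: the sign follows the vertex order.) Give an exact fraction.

[QAL]:[AEG] = -12/5

Choose coordinates D = (0, 0), L = (1, 0), Q = (0, 1).
1. G is the centroid of triangle DLQ ⇒ G = (1/3, 1/3)
2. X is the centroid of triangle GLD ⇒ X = (4/9, 1/9)
3. A lies on line DL with DA:AL = 4:(-1) ⇒ A = (4/3, 0)
4. E is the intersection of line QA and line DX ⇒ E = (1, 1/4)
2·[QAL] = -1/3, 2·[AEG] = 5/36
[QAL]:[AEG] = -1/3:5/36 = -12/5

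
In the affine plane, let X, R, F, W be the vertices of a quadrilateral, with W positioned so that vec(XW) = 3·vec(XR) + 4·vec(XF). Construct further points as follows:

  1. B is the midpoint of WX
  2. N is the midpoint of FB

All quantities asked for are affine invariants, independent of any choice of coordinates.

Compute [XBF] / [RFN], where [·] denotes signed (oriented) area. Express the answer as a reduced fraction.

[XBF]:[RFN] = -6/5

Set X = (0, 0), R = (1, 0), F = (0, 1), W = (3, 4); any affine frame gives the same invariant.
1. B is the midpoint of WX ⇒ B = (3/2, 2)
2. N is the midpoint of FB ⇒ N = (3/4, 3/2)
2·[XBF] = 3/2, 2·[RFN] = -5/4
[XBF]:[RFN] = 3/2:-5/4 = -6/5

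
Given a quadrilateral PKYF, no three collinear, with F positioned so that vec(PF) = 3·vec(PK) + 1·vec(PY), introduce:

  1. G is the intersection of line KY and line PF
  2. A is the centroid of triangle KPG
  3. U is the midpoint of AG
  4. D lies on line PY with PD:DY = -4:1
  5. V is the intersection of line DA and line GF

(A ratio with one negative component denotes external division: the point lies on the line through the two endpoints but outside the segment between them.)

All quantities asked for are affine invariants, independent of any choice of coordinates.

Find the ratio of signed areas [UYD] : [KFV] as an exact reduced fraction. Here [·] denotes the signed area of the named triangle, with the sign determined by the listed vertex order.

[UYD]:[KFV] = -13/48

Work in coordinates with P = (0, 0), K = (1, 0), Y = (0, 1), F = (3, 1).
1. G is the intersection of line KY and line PF ⇒ G = (3/4, 1/4)
2. A is the centroid of triangle KPG ⇒ A = (7/12, 1/12)
3. U is the midpoint of AG ⇒ U = (2/3, 1/6)
4. D lies on line PY with PD:DY = -4:1 ⇒ D = (0, 4/3)
5. V is the intersection of line DA and line GF ⇒ V = (7/13, 7/39)
2·[UYD] = -2/9, 2·[KFV] = 32/39
[UYD]:[KFV] = -2/9:32/39 = -13/48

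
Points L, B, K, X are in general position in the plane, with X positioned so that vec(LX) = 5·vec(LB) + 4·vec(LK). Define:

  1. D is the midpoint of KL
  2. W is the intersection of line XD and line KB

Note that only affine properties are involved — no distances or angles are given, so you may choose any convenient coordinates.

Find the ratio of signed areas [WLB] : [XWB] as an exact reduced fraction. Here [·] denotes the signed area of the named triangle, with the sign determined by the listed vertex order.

[WLB]:[XWB] = 1/8

Choose coordinates L = (0, 0), B = (1, 0), K = (0, 1), X = (5, 4).
1. D is the midpoint of KL ⇒ D = (0, 1/2)
2. W is the intersection of line XD and line KB ⇒ W = (5/17, 12/17)
2·[WLB] = 12/17, 2·[XWB] = 96/17
[WLB]:[XWB] = 12/17:96/17 = 1/8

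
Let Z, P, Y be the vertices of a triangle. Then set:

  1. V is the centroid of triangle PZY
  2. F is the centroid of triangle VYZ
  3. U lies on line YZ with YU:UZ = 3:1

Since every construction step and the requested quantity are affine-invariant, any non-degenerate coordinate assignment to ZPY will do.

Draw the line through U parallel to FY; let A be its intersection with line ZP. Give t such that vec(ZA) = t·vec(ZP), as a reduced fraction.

Choose coordinates Z = (0, 0), P = (1, 0), Y = (0, 1).
1. V is the centroid of triangle PZY ⇒ V = (1/3, 1/3)
2. F is the centroid of triangle VYZ ⇒ F = (1/9, 4/9)
3. U lies on line YZ with YU:UZ = 3:1 ⇒ U = (0, 1/4)
through U parallel to FY: direction (-1/9, 5/9); meets ZP at A = (1/20, 0)
A = Z + t·(P−Z) with t = 1/20

t = 1/20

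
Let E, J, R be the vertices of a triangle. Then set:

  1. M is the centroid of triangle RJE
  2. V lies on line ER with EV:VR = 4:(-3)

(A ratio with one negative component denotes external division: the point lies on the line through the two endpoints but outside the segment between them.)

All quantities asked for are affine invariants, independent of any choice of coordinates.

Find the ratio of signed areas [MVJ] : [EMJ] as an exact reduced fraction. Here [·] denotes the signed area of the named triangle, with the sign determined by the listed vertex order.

Work in coordinates with E = (0, 0), J = (1, 0), R = (0, 1).
1. M is the centroid of triangle RJE ⇒ M = (1/3, 1/3)
2. V lies on line ER with EV:VR = 4:(-3) ⇒ V = (0, 4)
2·[MVJ] = -7/3, 2·[EMJ] = -1/3
[MVJ]:[EMJ] = -7/3:-1/3 = 7

[MVJ]:[EMJ] = 7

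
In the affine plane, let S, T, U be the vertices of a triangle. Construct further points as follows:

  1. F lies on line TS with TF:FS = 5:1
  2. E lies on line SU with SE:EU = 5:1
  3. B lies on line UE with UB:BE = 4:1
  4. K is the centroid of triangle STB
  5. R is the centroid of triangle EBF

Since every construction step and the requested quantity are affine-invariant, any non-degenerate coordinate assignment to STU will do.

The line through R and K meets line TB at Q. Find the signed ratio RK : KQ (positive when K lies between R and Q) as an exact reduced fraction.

RK:KQ = -5/39

Work in coordinates with S = (0, 0), T = (1, 0), U = (0, 1).
1. F lies on line TS with TF:FS = 5:1 ⇒ F = (1/6, 0)
2. E lies on line SU with SE:EU = 5:1 ⇒ E = (0, 5/6)
3. B lies on line UE with UB:BE = 4:1 ⇒ B = (0, 13/15)
4. K is the centroid of triangle STB ⇒ K = (1/3, 13/45)
5. R is the centroid of triangle EBF ⇒ R = (1/18, 17/30)
line RK meets TB at Q = (-11/6, 221/90)
K = R + t·(Q−R) with t = -5/34, so RK:KQ = -5/34:39/34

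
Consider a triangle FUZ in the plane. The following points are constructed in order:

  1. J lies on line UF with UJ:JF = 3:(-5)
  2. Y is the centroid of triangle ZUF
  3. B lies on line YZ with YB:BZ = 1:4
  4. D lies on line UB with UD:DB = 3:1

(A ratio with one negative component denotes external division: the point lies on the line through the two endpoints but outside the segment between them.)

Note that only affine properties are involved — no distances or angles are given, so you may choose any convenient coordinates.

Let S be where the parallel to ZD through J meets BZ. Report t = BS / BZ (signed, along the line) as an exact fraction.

Set F = (0, 0), U = (1, 0), Z = (0, 1); any affine frame gives the same invariant.
1. J lies on line UF with UJ:JF = 3:(-5) ⇒ J = (5/2, 0)
2. Y is the centroid of triangle ZUF ⇒ Y = (1/3, 1/3)
3. B lies on line YZ with YB:BZ = 1:4 ⇒ B = (4/15, 7/15)
4. D lies on line UB with UD:DB = 3:1 ⇒ D = (9/20, 7/20)
through J parallel to ZD: direction (9/20, -13/20); meets BZ at S = (-47/10, 52/5)
S = B + t·(Z−B) with t = 149/8

t = 149/8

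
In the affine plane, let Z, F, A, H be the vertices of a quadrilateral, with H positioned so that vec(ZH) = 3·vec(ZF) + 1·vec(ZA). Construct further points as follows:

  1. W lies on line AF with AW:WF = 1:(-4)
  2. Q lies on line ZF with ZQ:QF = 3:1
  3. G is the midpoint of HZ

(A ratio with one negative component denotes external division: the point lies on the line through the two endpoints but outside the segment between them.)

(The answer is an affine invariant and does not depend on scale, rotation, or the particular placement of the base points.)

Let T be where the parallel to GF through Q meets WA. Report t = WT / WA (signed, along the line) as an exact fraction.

t = 29/8

Work in coordinates with Z = (0, 0), F = (1, 0), A = (0, 1), H = (3, 1).
1. W lies on line AF with AW:WF = 1:(-4) ⇒ W = (-1/3, 4/3)
2. Q lies on line ZF with ZQ:QF = 3:1 ⇒ Q = (3/4, 0)
3. G is the midpoint of HZ ⇒ G = (3/2, 1/2)
through Q parallel to GF: direction (-1/2, -1/2); meets WA at T = (7/8, 1/8)
T = W + t·(A−W) with t = 29/8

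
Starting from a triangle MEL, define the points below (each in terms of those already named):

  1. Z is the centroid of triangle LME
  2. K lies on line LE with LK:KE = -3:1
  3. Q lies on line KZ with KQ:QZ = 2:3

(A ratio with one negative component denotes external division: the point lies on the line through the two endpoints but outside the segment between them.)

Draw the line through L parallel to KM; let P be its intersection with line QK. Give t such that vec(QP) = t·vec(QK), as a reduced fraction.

t = -37/8

Choose coordinates M = (0, 0), E = (1, 0), L = (0, 1).
1. Z is the centroid of triangle LME ⇒ Z = (1/3, 1/3)
2. K lies on line LE with LK:KE = -3:1 ⇒ K = (3/2, -1/2)
3. Q lies on line KZ with KQ:QZ = 2:3 ⇒ Q = (31/30, -1/6)
through L parallel to KM: direction (-3/2, 1/2); meets QK at P = (-9/8, 11/8)
P = Q + t·(K−Q) with t = -37/8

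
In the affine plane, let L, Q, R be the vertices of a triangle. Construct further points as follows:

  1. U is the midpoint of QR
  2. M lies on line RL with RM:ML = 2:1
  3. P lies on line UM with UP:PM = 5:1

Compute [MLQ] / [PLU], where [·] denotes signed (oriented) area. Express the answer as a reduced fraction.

Work in coordinates with L = (0, 0), Q = (1, 0), R = (0, 1).
1. U is the midpoint of QR ⇒ U = (1/2, 1/2)
2. M lies on line RL with RM:ML = 2:1 ⇒ M = (0, 1/3)
3. P lies on line UM with UP:PM = 5:1 ⇒ P = (1/12, 13/36)
2·[MLQ] = 1/3, 2·[PLU] = 5/36
[MLQ]:[PLU] = 1/3:5/36 = 12/5

[MLQ]:[PLU] = 12/5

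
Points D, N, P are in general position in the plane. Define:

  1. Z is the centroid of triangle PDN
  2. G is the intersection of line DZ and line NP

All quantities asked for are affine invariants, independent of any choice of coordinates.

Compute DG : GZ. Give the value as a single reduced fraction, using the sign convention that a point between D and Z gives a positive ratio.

Work in coordinates with D = (0, 0), N = (1, 0), P = (0, 1).
1. Z is the centroid of triangle PDN ⇒ Z = (1/3, 1/3)
2. G is the intersection of line DZ and line NP ⇒ G = (1/2, 1/2)
G = D + t·(Z−D) with t = 3/2, so DG:GZ = t:(1−t) = 3/2:-1/2

DG:GZ = -3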